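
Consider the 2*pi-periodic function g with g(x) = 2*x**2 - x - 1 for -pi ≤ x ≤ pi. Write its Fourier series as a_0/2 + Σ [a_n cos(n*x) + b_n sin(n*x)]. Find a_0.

-2 + 4*pi**2/3

a_0 = 1/pi ∫_{-pi}^{pi} g(x) dx = 1/pi · (-2*pi + 4*pi**3/3) = -2 + 4*pi**2/3.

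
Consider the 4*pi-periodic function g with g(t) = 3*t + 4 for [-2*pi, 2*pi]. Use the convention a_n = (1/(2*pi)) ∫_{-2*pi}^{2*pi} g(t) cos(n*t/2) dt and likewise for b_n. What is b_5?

12/5

b_5 = (1/(2*pi)) ∫_{-2*pi}^{2*pi} g(t) sin(5*t/2) dt.
Integrating by parts (boundary term plus one more integral), an antiderivative of (3*t + 4) sin(5*t/2) is -6*t*cos(5*t/2)/5 + 12*sin(5*t/2)/25 - 8*cos(5*t/2)/5; evaluating from -2*pi to 2*pi: ∫_{-2*pi}^{2*pi} (3*t + 4) sin(5*t/2) dt = (8/5 + 12*pi/5) - (8/5 - 12*pi/5) = 24*pi/5.
Hence b_5 = (1/(2*pi))·(24*pi/5) = 12/5.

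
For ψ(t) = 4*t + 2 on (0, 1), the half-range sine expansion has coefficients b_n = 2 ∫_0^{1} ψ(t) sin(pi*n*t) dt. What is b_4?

-2/pi

b_4 = 2 ∫_0^{1} (4*t + 2) sin(4*pi*t) dt.
Integrating by parts (boundary term plus one more integral), an antiderivative of (4*t + 2) sin(4*pi*t) is -t*cos(4*pi*t)/pi + sin(4*pi*t)/(4*pi**2) - cos(4*pi*t)/(2*pi); evaluating from 0 to 1: ∫_{0}^{1} (4*t + 2) sin(4*pi*t) dt = (-3/(2*pi)) - (-1/(2*pi)) = -1/pi.
Hence b_4 = 2·(-1/pi) = -2/pi.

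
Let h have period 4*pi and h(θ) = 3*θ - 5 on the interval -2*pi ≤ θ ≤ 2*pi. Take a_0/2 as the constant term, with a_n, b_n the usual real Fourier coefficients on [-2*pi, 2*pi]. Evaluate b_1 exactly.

b_1 = (1/(2*pi)) ∫_{-2*pi}^{2*pi} h(θ) sin(θ/2) dθ.
Integrating by parts (boundary term plus one more integral), an antiderivative of (3*θ - 5) sin(θ/2) is -6*θ*cos(θ/2) + 12*sin(θ/2) + 10*cos(θ/2); evaluating from -2*pi to 2*pi: ∫_{-2*pi}^{2*pi} (3*θ - 5) sin(θ/2) dθ = (-10 + 12*pi) - (-12*pi - 10) = 24*pi.
Hence b_1 = (1/(2*pi))·(24*pi) = 12.

12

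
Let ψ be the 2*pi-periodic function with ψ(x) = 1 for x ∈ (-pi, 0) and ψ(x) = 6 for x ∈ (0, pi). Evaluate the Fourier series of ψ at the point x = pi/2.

6

ψ is continuous at x = pi/2 with value 6, so the series converges to 6 there.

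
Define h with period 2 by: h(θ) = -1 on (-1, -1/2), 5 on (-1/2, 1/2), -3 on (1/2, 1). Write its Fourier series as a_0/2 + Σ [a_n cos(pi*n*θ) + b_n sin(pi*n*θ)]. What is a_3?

-14/(3*pi)

a_3 = ∫_{-1}^{1} h(θ) cos(3*pi*θ) dθ.
Split the integral at the breakpoints.
Directly, an antiderivative of (-1) cos(3*pi*θ) is -sin(3*pi*θ)/(3*pi); evaluating from -1 to -1/2: ∫_{-1}^{-1/2} (-1) cos(3*pi*θ) dθ = (-1/(3*pi)) - (0) = -1/(3*pi).
Directly, an antiderivative of (5) cos(3*pi*θ) is 5*sin(3*pi*θ)/(3*pi); evaluating from -1/2 to 1/2: ∫_{-1/2}^{1/2} (5) cos(3*pi*θ) dθ = (-5/(3*pi)) - (5/(3*pi)) = -10/(3*pi).
Directly, an antiderivative of (-3) cos(3*pi*θ) is -sin(3*pi*θ)/pi; evaluating from 1/2 to 1: ∫_{1/2}^{1} (-3) cos(3*pi*θ) dθ = (0) - (1/pi) = -1/pi.
Summing the pieces gives a_3 = -14/(3*pi).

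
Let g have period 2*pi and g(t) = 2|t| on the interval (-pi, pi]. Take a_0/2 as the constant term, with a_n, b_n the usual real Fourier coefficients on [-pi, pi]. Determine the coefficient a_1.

-8/pi

a_1 = 1/pi ∫_{-pi}^{pi} g(t) cos(t) dt.
g is even and cos(t) is even, so the integrand is even and a_1 = 2/pi ∫_0^{pi} g(t) cos(t) dt.
Integrating by parts (boundary term plus one more integral), an antiderivative of (2*t) cos(t) is 2*t*sin(t) + 2*cos(t); evaluating from 0 to pi: ∫_{0}^{pi} (2*t) cos(t) dt = (-2) - (2) = -4.
Hence a_1 = (2/pi)·(-4) = -8/pi.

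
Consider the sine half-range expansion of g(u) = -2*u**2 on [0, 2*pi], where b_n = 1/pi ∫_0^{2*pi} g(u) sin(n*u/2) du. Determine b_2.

8*pi

b_2 = 1/pi ∫_0^{2*pi} (-2*u**2) sin(u) du.
Integrating by parts twice (tabular method), an antiderivative of (-2*u**2) sin(u) is 2*u**2*cos(u) - 4*u*sin(u) - 4*cos(u); evaluating from 0 to 2*pi: ∫_{0}^{2*pi} (-2*u**2) sin(u) du = (-4 + 8*pi**2) - (-4) = 8*pi**2.
Hence b_2 = (1/pi)·(8*pi**2) = 8*pi.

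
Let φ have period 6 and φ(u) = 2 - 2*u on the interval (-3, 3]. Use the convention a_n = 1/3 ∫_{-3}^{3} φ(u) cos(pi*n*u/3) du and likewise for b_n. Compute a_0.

4

a_0 = 1/3 ∫_{-3}^{3} φ(u) du = 1/3 · (12) = 4.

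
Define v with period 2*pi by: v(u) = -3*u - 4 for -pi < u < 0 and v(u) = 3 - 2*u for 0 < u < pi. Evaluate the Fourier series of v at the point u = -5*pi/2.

-4 + 3*pi/2

u = -5*pi/2 differs from u = -pi/2 by -1 full period(s), and the series is 2*pi-periodic.
v is continuous at u = -pi/2 with value -4 + 3*pi/2, so the series converges to -4 + 3*pi/2 there.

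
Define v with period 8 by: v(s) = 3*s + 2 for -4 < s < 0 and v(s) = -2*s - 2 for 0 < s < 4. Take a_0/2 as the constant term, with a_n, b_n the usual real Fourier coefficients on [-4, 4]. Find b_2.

-2/pi

b_2 = 1/4 ∫_{-4}^{4} v(s) sin(pi*s/2) ds.
Split the integral at the breakpoints.
Integrating by parts (boundary term plus one more integral), an antiderivative of (3*s + 2) sin(pi*s/2) is -6*s*cos(pi*s/2)/pi + 12*sin(pi*s/2)/pi**2 - 4*cos(pi*s/2)/pi; evaluating from -4 to 0: ∫_{-4}^{0} (3*s + 2) sin(pi*s/2) ds = (-4/pi) - (20/pi) = -24/pi.
Integrating by parts (boundary term plus one more integral), an antiderivative of (-2*s - 2) sin(pi*s/2) is 4*s*cos(pi*s/2)/pi - 8*sin(pi*s/2)/pi**2 + 4*cos(pi*s/2)/pi; evaluating from 0 to 4: ∫_{0}^{4} (-2*s - 2) sin(pi*s/2) ds = (20/pi) - (4/pi) = 16/pi.
Summing the pieces and multiplying by (1/4) gives b_2 = -2/pi.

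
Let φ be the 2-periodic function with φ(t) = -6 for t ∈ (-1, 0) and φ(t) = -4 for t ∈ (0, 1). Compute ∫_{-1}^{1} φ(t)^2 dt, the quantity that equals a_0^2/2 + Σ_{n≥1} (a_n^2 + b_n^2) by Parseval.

52

∫_{-1}^{1} φ(t)^2 dt = 52.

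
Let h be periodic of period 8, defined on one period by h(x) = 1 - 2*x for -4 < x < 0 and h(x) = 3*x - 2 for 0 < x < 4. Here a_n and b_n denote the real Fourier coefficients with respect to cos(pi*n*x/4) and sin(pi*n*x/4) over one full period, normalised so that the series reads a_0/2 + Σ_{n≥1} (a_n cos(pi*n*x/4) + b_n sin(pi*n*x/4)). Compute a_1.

a_1 = 1/4 ∫_{-4}^{4} h(x) cos(pi*x/4) dx.
Split the integral at the breakpoints.
Integrating by parts (boundary term plus one more integral), an antiderivative of (1 - 2*x) cos(pi*x/4) is -8*x*sin(pi*x/4)/pi + 4*sin(pi*x/4)/pi - 32*cos(pi*x/4)/pi**2; evaluating from -4 to 0: ∫_{-4}^{0} (1 - 2*x) cos(pi*x/4) dx = (-32/pi**2) - (32/pi**2) = -64/pi**2.
Integrating by parts (boundary term plus one more integral), an antiderivative of (3*x - 2) cos(pi*x/4) is 12*x*sin(pi*x/4)/pi - 8*sin(pi*x/4)/pi + 48*cos(pi*x/4)/pi**2; evaluating from 0 to 4: ∫_{0}^{4} (3*x - 2) cos(pi*x/4) dx = (-48/pi**2) - (48/pi**2) = -96/pi**2.
Summing the pieces and multiplying by (1/4) gives a_1 = -40/pi**2.

-40/pi**2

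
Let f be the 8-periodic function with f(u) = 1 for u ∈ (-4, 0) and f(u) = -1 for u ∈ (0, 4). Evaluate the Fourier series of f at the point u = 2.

-1

f is continuous at u = 2 with value -1, so the series converges to -1 there.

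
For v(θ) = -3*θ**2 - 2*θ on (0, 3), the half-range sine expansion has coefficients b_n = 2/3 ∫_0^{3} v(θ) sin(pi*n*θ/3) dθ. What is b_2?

b_2 = 2/3 ∫_0^{3} (-3*θ**2 - 2*θ) sin(2*pi*θ/3) dθ.
Integrating by parts twice (tabular method), an antiderivative of (-3*θ**2 - 2*θ) sin(2*pi*θ/3) is 9*θ**2*cos(2*pi*θ/3)/(2*pi) - 27*θ*sin(2*pi*θ/3)/(2*pi**2) + 3*θ*cos(2*pi*θ/3)/pi - 9*sin(2*pi*θ/3)/(2*pi**2) - 81*cos(2*pi*θ/3)/(4*pi**3); evaluating from 0 to 3: ∫_{0}^{3} (-3*θ**2 - 2*θ) sin(2*pi*θ/3) dθ = (9*(-9 + 22*pi**2)/(4*pi**3)) - (-81/(4*pi**3)) = 99/(2*pi).
Hence b_2 = (2/3)·(99/(2*pi)) = 33/pi.

33/pi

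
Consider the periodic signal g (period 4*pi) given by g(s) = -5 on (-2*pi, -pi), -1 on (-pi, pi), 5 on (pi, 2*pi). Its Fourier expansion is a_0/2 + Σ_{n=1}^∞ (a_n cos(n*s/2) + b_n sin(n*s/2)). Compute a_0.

-1

a_0 = (1/(2*pi)) ∫_{-2*pi}^{2*pi} g(s) ds = (1/(2*pi)) · (-2*pi) = -1.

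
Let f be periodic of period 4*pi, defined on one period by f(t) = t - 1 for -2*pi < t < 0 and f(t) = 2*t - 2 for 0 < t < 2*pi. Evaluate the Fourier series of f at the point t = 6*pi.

-3/2 + pi

t = 6*pi differs from t = -2*pi by 2 full period(s), and the series is 4*pi-periodic.
At t = -2*pi the one-sided limits are f(-2*pi^-) = -2 + 4*pi and f(-2*pi^+) = -2*pi - 1.
By Dirichlet's theorem the series converges to their average, [(-2 + 4*pi) + (-2*pi - 1)]/2 = -3/2 + pi.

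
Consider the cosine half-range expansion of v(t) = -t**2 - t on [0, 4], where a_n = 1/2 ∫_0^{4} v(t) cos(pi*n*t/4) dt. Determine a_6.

a_6 = 1/2 ∫_0^{4} (-t**2 - t) cos(3*pi*t/2) dt.
Integrating by parts twice (tabular method), an antiderivative of (-t**2 - t) cos(3*pi*t/2) is -2*t**2*sin(3*pi*t/2)/(3*pi) - 2*t*sin(3*pi*t/2)/(3*pi) - 8*t*cos(3*pi*t/2)/(9*pi**2) + 16*sin(3*pi*t/2)/(27*pi**3) - 4*cos(3*pi*t/2)/(9*pi**2); evaluating from 0 to 4: ∫_{0}^{4} (-t**2 - t) cos(3*pi*t/2) dt = (-4/pi**2) - (-4/(9*pi**2)) = -32/(9*pi**2).
Hence a_6 = (1/2)·(-32/(9*pi**2)) = -16/(9*pi**2).

-16/(9*pi**2)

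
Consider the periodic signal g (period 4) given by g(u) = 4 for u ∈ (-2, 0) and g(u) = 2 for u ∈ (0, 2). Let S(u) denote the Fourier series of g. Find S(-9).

4

u = -9 differs from u = -1 by -2 full period(s), and the series is 4-periodic.
g is continuous at u = -1 with value 4, so the series converges to 4 there.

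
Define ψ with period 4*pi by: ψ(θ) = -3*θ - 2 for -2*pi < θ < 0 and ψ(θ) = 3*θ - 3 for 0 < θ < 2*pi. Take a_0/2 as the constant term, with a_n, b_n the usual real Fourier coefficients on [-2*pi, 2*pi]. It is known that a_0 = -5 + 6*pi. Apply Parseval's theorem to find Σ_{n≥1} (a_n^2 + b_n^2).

1/2 + 6*pi**2

Parseval: a_0^2/2 + Σ_{n≥1} (a_n^2+b_n^2) = (1/(2*pi)) ∫_{-2*pi}^{2*pi} ψ(θ)^2 dθ = -30*pi + 13 + 24*pi**2.
Subtract a_0^2/2 = (5 - 6*pi)**2/2: Σ (a_n^2+b_n^2) = 1/2 + 6*pi**2.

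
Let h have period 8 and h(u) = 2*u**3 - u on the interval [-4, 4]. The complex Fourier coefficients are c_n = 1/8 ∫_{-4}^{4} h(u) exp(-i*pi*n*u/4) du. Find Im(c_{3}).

Since h is real-valued, Im(c_{3}) = -1/8 ∫_{-4}^{4} h(u) sin(3*pi*u/4) du = -b_{3}/2.
h is odd and sin(3*pi*u/4) is odd, so the integrand is even: ∫_{-4}^{4} h(u) sin(3*pi*u/4) du = 2∫_0^{4} h(u) sin(3*pi*u/4) du.
Integrating by parts three times (tabular method), an antiderivative of (2*u**3 - u) sin(3*pi*u/4) is -8*u**3*cos(3*pi*u/4)/(3*pi) + 32*u**2*sin(3*pi*u/4)/(3*pi**2) + 4*u*cos(3*pi*u/4)/(3*pi) + 256*u*cos(3*pi*u/4)/(9*pi**3) - 1024*sin(3*pi*u/4)/(27*pi**4) - 16*sin(3*pi*u/4)/(9*pi**2); evaluating from 0 to 4: ∫_{0}^{4} (2*u**3 - u) sin(3*pi*u/4) du = (16*(-64 + 93*pi**2)/(9*pi**3)) - (0) = 16*(-64 + 93*pi**2)/(9*pi**3).
So ∫_{-4}^{4} h(u) sin(3*pi*u/4) du = 32*(-64 + 93*pi**2)/(9*pi**3).
Hence Im(c_{3}) = (-1/8)·(32*(-64 + 93*pi**2)/(9*pi**3)) = 4*(64 - 93*pi**2)/(9*pi**3).

4*(64 - 93*pi**2)/(9*pi**3)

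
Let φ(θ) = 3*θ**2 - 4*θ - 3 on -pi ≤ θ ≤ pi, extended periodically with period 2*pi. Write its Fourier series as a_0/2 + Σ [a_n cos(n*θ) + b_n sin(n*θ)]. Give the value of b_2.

4

b_2 = 1/pi ∫_{-pi}^{pi} φ(θ) sin(2*θ) dθ.
Integrating by parts twice (tabular method), an antiderivative of (3*θ**2 - 4*θ - 3) sin(2*θ) is -3*θ**2*cos(2*θ)/2 + 3*θ*sin(2*θ)/2 + 2*θ*cos(2*θ) - sin(2*θ) + 9*cos(2*θ)/4; evaluating from -pi to pi: ∫_{-pi}^{pi} (3*θ**2 - 4*θ - 3) sin(2*θ) dθ = (-3*pi**2/2 + 9/4 + 2*pi) - (-3*pi**2/2 - 2*pi + 9/4) = 4*pi.
Hence b_2 = (1/pi)·(4*pi) = 4.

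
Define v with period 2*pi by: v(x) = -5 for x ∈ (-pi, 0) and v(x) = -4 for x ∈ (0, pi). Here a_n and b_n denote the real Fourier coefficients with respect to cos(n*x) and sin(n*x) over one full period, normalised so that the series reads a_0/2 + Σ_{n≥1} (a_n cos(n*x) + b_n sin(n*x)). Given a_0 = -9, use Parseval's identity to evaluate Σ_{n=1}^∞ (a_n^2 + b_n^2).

Parseval: a_0^2/2 + Σ_{n≥1} (a_n^2+b_n^2) = 1/pi ∫_{-pi}^{pi} v(x)^2 dx = 41.
Subtract a_0^2/2 = 81/2: Σ (a_n^2+b_n^2) = 1/2.

1/2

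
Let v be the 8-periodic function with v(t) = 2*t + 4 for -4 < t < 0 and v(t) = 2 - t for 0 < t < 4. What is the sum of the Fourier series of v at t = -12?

t = -12 differs from t = 4 by -2 full period(s), and the series is 8-periodic.
At t = 4 the one-sided limits are v(4^-) = -2 and v(4^+) = -4.
By Dirichlet's theorem the series converges to their average, [(-2) + (-4)]/2 = -3.

-3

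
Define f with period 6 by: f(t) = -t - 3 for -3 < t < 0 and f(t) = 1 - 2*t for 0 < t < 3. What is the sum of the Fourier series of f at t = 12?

t = 12 differs from t = 0 by 2 full period(s), and the series is 6-periodic.
At t = 0 the one-sided limits are f(0^-) = -3 and f(0^+) = 1.
By Dirichlet's theorem the series converges to their average, [(-3) + (1)]/2 = -1.

-1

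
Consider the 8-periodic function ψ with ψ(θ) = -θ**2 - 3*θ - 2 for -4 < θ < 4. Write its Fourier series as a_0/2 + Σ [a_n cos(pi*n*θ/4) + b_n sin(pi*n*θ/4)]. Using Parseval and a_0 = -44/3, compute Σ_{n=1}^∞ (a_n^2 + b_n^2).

Parseval: a_0^2/2 + Σ_{n≥1} (a_n^2+b_n^2) = 1/4 ∫_{-4}^{4} ψ(θ)^2 dθ = 3736/15.
Subtract a_0^2/2 = 968/9: Σ (a_n^2+b_n^2) = 6368/45.

6368/45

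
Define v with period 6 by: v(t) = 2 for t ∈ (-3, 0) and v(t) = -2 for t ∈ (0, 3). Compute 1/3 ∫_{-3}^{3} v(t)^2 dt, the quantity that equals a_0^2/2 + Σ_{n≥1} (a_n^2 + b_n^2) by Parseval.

8

1/3 ∫_{-3}^{3} v(t)^2 dt = 1/3 · (24) = 8.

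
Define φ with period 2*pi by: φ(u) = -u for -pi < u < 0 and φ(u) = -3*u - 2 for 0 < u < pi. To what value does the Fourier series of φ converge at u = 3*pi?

u = 3*pi differs from u = -pi by 2 full period(s), and the series is 2*pi-periodic.
At u = -pi the one-sided limits are φ(-pi^-) = -3*pi - 2 and φ(-pi^+) = pi.
By Dirichlet's theorem the series converges to their average, [(-3*pi - 2) + (pi)]/2 = -pi - 1.

-pi - 1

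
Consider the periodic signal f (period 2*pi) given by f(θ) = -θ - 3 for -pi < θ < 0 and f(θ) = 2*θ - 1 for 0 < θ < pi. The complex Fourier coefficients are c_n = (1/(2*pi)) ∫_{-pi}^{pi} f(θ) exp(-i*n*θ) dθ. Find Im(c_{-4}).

-1/8

Since f is real-valued, Im(c_{-4}) = -(1/(2*pi)) ∫_{-pi}^{pi} f(θ) sin(-4*θ) dθ = b_{4}/2.
Split the integral at the breakpoints.
Integrating by parts (boundary term plus one more integral), an antiderivative of (-θ - 3) sin(-4*θ) is -θ*cos(4*θ)/4 + sin(4*θ)/16 - 3*cos(4*θ)/4; evaluating from -pi to 0: ∫_{-pi}^{0} (-θ - 3) sin(-4*θ) dθ = (-3/4) - (-3/4 + pi/4) = -pi/4.
Integrating by parts (boundary term plus one more integral), an antiderivative of (2*θ - 1) sin(-4*θ) is θ*cos(4*θ)/2 - sin(4*θ)/8 - cos(4*θ)/4; evaluating from 0 to pi: ∫_{0}^{pi} (2*θ - 1) sin(-4*θ) dθ = (-1/4 + pi/2) - (-1/4) = pi/2.
So ∫_{-pi}^{pi} f(θ) sin(-4*θ) dθ = pi/4.
Hence Im(c_{-4}) = (-1/(2*pi))·(pi/4) = -1/8.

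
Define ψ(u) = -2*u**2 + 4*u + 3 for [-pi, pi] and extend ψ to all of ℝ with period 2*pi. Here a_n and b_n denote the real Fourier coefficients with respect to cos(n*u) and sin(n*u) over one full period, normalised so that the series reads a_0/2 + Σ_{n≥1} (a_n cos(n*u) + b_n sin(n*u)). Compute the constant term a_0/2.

3 - 2*pi**2/3

a_0 = 1/pi ∫_{-pi}^{pi} ψ(u) du = 1/pi · (-4*pi**3/3 + 6*pi) = 6 - 4*pi**2/3.
So the constant term a_0/2 = 3 - 2*pi**2/3.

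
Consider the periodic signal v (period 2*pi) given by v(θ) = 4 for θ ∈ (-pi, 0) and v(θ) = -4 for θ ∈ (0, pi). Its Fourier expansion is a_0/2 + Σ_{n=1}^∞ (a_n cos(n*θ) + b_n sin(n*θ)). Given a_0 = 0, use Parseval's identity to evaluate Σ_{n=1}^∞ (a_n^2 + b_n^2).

Parseval: a_0^2/2 + Σ_{n≥1} (a_n^2+b_n^2) = 1/pi ∫_{-pi}^{pi} v(θ)^2 dθ = 32.
Subtract a_0^2/2 = 0: Σ (a_n^2+b_n^2) = 32.

32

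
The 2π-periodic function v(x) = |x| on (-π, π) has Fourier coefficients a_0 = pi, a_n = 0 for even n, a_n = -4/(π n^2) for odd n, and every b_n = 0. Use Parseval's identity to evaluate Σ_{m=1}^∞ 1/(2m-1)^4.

Parseval: a_0^2/2 + Σ a_n^2 = (1/π) ∫_{-π}^{π} v(x)^2 dx = 2*pi**2/3.
Subtract a_0^2/2 = pi**2/2: Σ a_n^2 = pi**2/6.
Only odd n contribute, with a_n^2 = 16/(π^2 n^4), so Σ_{m≥1} 1/(2m-1)^4 = π^2·(pi**2/6)/16 = pi**4/96.

pi**4/96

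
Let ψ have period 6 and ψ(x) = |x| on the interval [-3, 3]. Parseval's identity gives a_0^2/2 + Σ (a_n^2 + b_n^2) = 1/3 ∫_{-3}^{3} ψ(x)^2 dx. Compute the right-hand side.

6

1/3 ∫_{-3}^{3} ψ(x)^2 dx = 1/3 · (18) = 6.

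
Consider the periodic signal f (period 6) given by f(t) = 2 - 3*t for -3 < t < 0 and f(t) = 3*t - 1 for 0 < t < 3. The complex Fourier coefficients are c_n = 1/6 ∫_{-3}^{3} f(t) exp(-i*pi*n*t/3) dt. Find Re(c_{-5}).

-18/(25*pi**2)

Since f is real-valued, Re(c_{-5}) = 1/6 ∫_{-3}^{3} f(t) cos(-5*pi*t/3) dt = a_{5}/2.
Split the integral at the breakpoints.
Integrating by parts (boundary term plus one more integral), an antiderivative of (2 - 3*t) cos(-5*pi*t/3) is -9*t*sin(5*pi*t/3)/(5*pi) + 6*sin(5*pi*t/3)/(5*pi) - 27*cos(5*pi*t/3)/(25*pi**2); evaluating from -3 to 0: ∫_{-3}^{0} (2 - 3*t) cos(-5*pi*t/3) dt = (-27/(25*pi**2)) - (27/(25*pi**2)) = -54/(25*pi**2).
Integrating by parts (boundary term plus one more integral), an antiderivative of (3*t - 1) cos(-5*pi*t/3) is 9*t*sin(5*pi*t/3)/(5*pi) - 3*sin(5*pi*t/3)/(5*pi) + 27*cos(5*pi*t/3)/(25*pi**2); evaluating from 0 to 3: ∫_{0}^{3} (3*t - 1) cos(-5*pi*t/3) dt = (-27/(25*pi**2)) - (27/(25*pi**2)) = -54/(25*pi**2).
So ∫_{-3}^{3} f(t) cos(-5*pi*t/3) dt = -108/(25*pi**2).
Hence Re(c_{-5}) = (1/6)·(-108/(25*pi**2)) = -18/(25*pi**2).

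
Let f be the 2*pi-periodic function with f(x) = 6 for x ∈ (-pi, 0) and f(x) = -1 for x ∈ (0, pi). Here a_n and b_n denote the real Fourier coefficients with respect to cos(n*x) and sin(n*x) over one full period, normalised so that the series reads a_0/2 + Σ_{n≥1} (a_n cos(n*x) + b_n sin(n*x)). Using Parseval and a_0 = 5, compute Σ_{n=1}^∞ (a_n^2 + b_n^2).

Parseval: a_0^2/2 + Σ_{n≥1} (a_n^2+b_n^2) = 1/pi ∫_{-pi}^{pi} f(x)^2 dx = 37.
Subtract a_0^2/2 = 25/2: Σ (a_n^2+b_n^2) = 49/2.

49/2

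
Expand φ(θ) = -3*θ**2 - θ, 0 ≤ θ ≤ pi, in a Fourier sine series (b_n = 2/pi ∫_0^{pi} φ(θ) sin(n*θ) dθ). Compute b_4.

1/2 + 3*pi/2

b_4 = 2/pi ∫_0^{pi} (-3*θ**2 - θ) sin(4*θ) dθ.
Integrating by parts twice (tabular method), an antiderivative of (-3*θ**2 - θ) sin(4*θ) is 3*θ**2*cos(4*θ)/4 - 3*θ*sin(4*θ)/8 + θ*cos(4*θ)/4 - sin(4*θ)/16 - 3*cos(4*θ)/32; evaluating from 0 to pi: ∫_{0}^{pi} (-3*θ**2 - θ) sin(4*θ) dθ = (-3/32 + pi/4 + 3*pi**2/4) - (-3/32) = pi*(1 + 3*pi)/4.
Hence b_4 = (2/pi)·(pi*(1 + 3*pi)/4) = 1/2 + 3*pi/2.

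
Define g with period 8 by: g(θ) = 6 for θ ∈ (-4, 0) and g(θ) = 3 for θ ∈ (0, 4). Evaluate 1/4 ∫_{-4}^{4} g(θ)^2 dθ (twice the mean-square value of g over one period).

1/4 ∫_{-4}^{4} g(θ)^2 dθ = 1/4 · (180) = 45.

45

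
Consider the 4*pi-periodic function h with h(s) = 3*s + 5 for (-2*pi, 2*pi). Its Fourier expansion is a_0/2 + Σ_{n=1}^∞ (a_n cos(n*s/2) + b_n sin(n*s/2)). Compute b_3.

b_3 = (1/(2*pi)) ∫_{-2*pi}^{2*pi} h(s) sin(3*s/2) ds.
Integrating by parts (boundary term plus one more integral), an antiderivative of (3*s + 5) sin(3*s/2) is -2*s*cos(3*s/2) + 4*sin(3*s/2)/3 - 10*cos(3*s/2)/3; evaluating from -2*pi to 2*pi: ∫_{-2*pi}^{2*pi} (3*s + 5) sin(3*s/2) ds = (10/3 + 4*pi) - (10/3 - 4*pi) = 8*pi.
Hence b_3 = (1/(2*pi))·(8*pi) = 4.

4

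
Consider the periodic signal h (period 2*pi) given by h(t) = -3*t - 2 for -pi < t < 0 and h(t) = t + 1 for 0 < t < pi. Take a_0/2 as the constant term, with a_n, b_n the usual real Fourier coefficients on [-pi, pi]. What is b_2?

b_2 = 1/pi ∫_{-pi}^{pi} h(t) sin(2*t) dt.
Split the integral at the breakpoints.
Integrating by parts (boundary term plus one more integral), an antiderivative of (-3*t - 2) sin(2*t) is 3*t*cos(2*t)/2 - 3*sin(2*t)/4 + cos(2*t); evaluating from -pi to 0: ∫_{-pi}^{0} (-3*t - 2) sin(2*t) dt = (1) - (1 - 3*pi/2) = 3*pi/2.
Integrating by parts (boundary term plus one more integral), an antiderivative of (t + 1) sin(2*t) is -t*cos(2*t)/2 + sin(2*t)/4 - cos(2*t)/2; evaluating from 0 to pi: ∫_{0}^{pi} (t + 1) sin(2*t) dt = (-pi/2 - 1/2) - (-1/2) = -pi/2.
Summing the pieces and multiplying by (1/pi) gives b_2 = 1.

1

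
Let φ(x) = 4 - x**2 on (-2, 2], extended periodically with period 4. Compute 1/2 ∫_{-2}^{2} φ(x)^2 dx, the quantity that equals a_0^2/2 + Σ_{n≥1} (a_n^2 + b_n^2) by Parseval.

256/15

1/2 ∫_{-2}^{2} φ(x)^2 dx = 1/2 · (512/15) = 256/15.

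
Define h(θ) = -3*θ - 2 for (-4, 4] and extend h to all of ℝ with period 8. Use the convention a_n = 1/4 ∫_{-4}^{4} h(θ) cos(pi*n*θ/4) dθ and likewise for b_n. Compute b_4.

b_4 = 1/4 ∫_{-4}^{4} h(θ) sin(pi*θ) dθ.
Integrating by parts (boundary term plus one more integral), an antiderivative of (-3*θ - 2) sin(pi*θ) is 3*θ*cos(pi*θ)/pi - 3*sin(pi*θ)/pi**2 + 2*cos(pi*θ)/pi; evaluating from -4 to 4: ∫_{-4}^{4} (-3*θ - 2) sin(pi*θ) dθ = (14/pi) - (-10/pi) = 24/pi.
Hence b_4 = (1/4)·(24/pi) = 6/pi.

6/pi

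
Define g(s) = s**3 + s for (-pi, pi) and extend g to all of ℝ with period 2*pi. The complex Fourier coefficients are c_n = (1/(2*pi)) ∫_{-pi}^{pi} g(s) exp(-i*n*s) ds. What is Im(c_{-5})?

Since g is real-valued, Im(c_{-5}) = -(1/(2*pi)) ∫_{-pi}^{pi} g(s) sin(-5*s) ds = b_{5}/2.
g is odd and sin(-5*s) is odd, so the integrand is even: ∫_{-pi}^{pi} g(s) sin(-5*s) ds = 2∫_0^{pi} g(s) sin(-5*s) ds.
Integrating by parts three times (tabular method), an antiderivative of (s**3 + s) sin(-5*s) is s**3*cos(5*s)/5 - 3*s**2*sin(5*s)/25 + 19*s*cos(5*s)/125 - 19*sin(5*s)/625; evaluating from 0 to pi: ∫_{0}^{pi} (s**3 + s) sin(-5*s) ds = (-pi*(19 + 25*pi**2)/125) - (0) = -pi*(19 + 25*pi**2)/125.
So ∫_{-pi}^{pi} g(s) sin(-5*s) ds = -2*pi*(19 + 25*pi**2)/125.
Hence Im(c_{-5}) = (-1/(2*pi))·(-2*pi*(19 + 25*pi**2)/125) = 19/125 + pi**2/5.

19/125 + pi**2/5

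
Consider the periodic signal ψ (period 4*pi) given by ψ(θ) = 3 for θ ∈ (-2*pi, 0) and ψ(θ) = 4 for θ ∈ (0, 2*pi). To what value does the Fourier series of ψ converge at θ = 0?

7/2

At θ = 0 the one-sided limits are ψ(0^-) = 3 and ψ(0^+) = 4.
By Dirichlet's theorem the series converges to their average, [(3) + (4)]/2 = 7/2.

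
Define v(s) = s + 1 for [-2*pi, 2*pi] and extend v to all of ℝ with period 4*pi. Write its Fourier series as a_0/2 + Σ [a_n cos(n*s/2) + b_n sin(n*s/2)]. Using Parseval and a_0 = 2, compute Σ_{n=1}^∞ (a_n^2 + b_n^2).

Parseval: a_0^2/2 + Σ_{n≥1} (a_n^2+b_n^2) = (1/(2*pi)) ∫_{-2*pi}^{2*pi} v(s)^2 ds = 2 + 8*pi**2/3.
Subtract a_0^2/2 = 2: Σ (a_n^2+b_n^2) = 8*pi**2/3.

8*pi**2/3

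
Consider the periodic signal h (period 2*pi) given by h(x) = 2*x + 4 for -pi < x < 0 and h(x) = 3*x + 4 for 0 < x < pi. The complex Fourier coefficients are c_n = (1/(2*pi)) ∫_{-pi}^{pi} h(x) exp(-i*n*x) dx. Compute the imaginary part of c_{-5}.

Since h is real-valued, Im(c_{-5}) = -(1/(2*pi)) ∫_{-pi}^{pi} h(x) sin(-5*x) dx = b_{5}/2.
Split the integral at the breakpoints.
Integrating by parts (boundary term plus one more integral), an antiderivative of (2*x + 4) sin(-5*x) is 2*x*cos(5*x)/5 - 2*sin(5*x)/25 + 4*cos(5*x)/5; evaluating from -pi to 0: ∫_{-pi}^{0} (2*x + 4) sin(-5*x) dx = (4/5) - (-4/5 + 2*pi/5) = 8/5 - 2*pi/5.
Integrating by parts (boundary term plus one more integral), an antiderivative of (3*x + 4) sin(-5*x) is 3*x*cos(5*x)/5 - 3*sin(5*x)/25 + 4*cos(5*x)/5; evaluating from 0 to pi: ∫_{0}^{pi} (3*x + 4) sin(-5*x) dx = (-3*pi/5 - 4/5) - (4/5) = -3*pi/5 - 8/5.
So ∫_{-pi}^{pi} h(x) sin(-5*x) dx = -pi.
Hence Im(c_{-5}) = (-1/(2*pi))·(-pi) = 1/2.

1/2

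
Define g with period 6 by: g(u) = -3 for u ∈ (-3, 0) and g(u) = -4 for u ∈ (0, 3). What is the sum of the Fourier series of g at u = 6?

u = 6 differs from u = 0 by 1 full period(s), and the series is 6-periodic.
At u = 0 the one-sided limits are g(0^-) = -3 and g(0^+) = -4.
By Dirichlet's theorem the series converges to their average, [(-3) + (-4)]/2 = -7/2.

-7/2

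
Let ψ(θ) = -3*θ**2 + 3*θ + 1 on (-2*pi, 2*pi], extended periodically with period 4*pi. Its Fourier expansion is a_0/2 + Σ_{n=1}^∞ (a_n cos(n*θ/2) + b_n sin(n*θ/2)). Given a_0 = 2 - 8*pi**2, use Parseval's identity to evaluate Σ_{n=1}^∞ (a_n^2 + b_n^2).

pi**2*(24 + 128*pi**2/5)

Parseval: a_0^2/2 + Σ_{n≥1} (a_n^2+b_n^2) = (1/(2*pi)) ∫_{-2*pi}^{2*pi} ψ(θ)^2 dθ = 2 + 8*pi**2 + 288*pi**4/5.
Subtract a_0^2/2 = 2*(1 - 4*pi**2)**2: Σ (a_n^2+b_n^2) = pi**2*(24 + 128*pi**2/5).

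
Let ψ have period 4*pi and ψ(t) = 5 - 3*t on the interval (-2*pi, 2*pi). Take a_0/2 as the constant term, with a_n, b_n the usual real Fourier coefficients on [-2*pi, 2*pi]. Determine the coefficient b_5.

-12/5

b_5 = (1/(2*pi)) ∫_{-2*pi}^{2*pi} ψ(t) sin(5*t/2) dt.
Integrating by parts (boundary term plus one more integral), an antiderivative of (5 - 3*t) sin(5*t/2) is 6*t*cos(5*t/2)/5 - 12*sin(5*t/2)/25 - 2*cos(5*t/2); evaluating from -2*pi to 2*pi: ∫_{-2*pi}^{2*pi} (5 - 3*t) sin(5*t/2) dt = (2 - 12*pi/5) - (2 + 12*pi/5) = -24*pi/5.
Hence b_5 = (1/(2*pi))·(-24*pi/5) = -12/5.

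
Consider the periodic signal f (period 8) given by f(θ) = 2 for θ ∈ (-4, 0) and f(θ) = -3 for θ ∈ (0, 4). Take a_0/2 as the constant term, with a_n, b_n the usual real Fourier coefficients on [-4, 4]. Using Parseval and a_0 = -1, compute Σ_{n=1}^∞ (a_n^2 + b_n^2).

Parseval: a_0^2/2 + Σ_{n≥1} (a_n^2+b_n^2) = 1/4 ∫_{-4}^{4} f(θ)^2 dθ = 13.
Subtract a_0^2/2 = 1/2: Σ (a_n^2+b_n^2) = 25/2.

25/2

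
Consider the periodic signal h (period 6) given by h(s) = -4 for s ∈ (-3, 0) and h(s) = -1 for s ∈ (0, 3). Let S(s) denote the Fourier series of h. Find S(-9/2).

-1

s = -9/2 differs from s = 3/2 by -1 full period(s), and the series is 6-periodic.
h is continuous at s = 3/2 with value -1, so the series converges to -1 there.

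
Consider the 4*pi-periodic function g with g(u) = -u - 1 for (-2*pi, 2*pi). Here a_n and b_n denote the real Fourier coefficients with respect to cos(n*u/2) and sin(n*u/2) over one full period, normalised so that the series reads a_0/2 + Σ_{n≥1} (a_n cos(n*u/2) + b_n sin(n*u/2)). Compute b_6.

b_6 = (1/(2*pi)) ∫_{-2*pi}^{2*pi} g(u) sin(3*u) du.
Integrating by parts (boundary term plus one more integral), an antiderivative of (-u - 1) sin(3*u) is u*cos(3*u)/3 - sin(3*u)/9 + cos(3*u)/3; evaluating from -2*pi to 2*pi: ∫_{-2*pi}^{2*pi} (-u - 1) sin(3*u) du = (1/3 + 2*pi/3) - (1/3 - 2*pi/3) = 4*pi/3.
Hence b_6 = (1/(2*pi))·(4*pi/3) = 2/3.

2/3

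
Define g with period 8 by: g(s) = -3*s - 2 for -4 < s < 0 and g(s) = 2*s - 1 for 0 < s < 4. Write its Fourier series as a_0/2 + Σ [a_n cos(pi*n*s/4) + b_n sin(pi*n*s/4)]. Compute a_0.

a_0 = 1/4 ∫_{-4}^{4} g(s) ds = 1/4 · (28) = 7.

7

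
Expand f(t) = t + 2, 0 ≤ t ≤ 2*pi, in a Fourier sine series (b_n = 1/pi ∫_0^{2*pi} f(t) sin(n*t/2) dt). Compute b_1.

8/pi + 4

b_1 = 1/pi ∫_0^{2*pi} (t + 2) sin(t/2) dt.
Integrating by parts (boundary term plus one more integral), an antiderivative of (t + 2) sin(t/2) is -2*t*cos(t/2) + 4*sin(t/2) - 4*cos(t/2); evaluating from 0 to 2*pi: ∫_{0}^{2*pi} (t + 2) sin(t/2) dt = (4 + 4*pi) - (-4) = 8 + 4*pi.
Hence b_1 = (1/pi)·(8 + 4*pi) = 8/pi + 4.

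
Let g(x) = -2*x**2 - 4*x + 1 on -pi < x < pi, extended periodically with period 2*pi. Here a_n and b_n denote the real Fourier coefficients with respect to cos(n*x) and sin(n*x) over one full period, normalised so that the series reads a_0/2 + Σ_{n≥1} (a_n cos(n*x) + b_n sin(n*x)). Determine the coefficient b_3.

b_3 = 1/pi ∫_{-pi}^{pi} g(x) sin(3*x) dx.
Integrating by parts twice (tabular method), an antiderivative of (-2*x**2 - 4*x + 1) sin(3*x) is 2*x**2*cos(3*x)/3 - 4*x*sin(3*x)/9 + 4*x*cos(3*x)/3 - 4*sin(3*x)/9 - 13*cos(3*x)/27; evaluating from -pi to pi: ∫_{-pi}^{pi} (-2*x**2 - 4*x + 1) sin(3*x) dx = (-2*pi**2/3 - 4*pi/3 + 13/27) - (-2*pi**2/3 + 13/27 + 4*pi/3) = -8*pi/3.
Hence b_3 = (1/pi)·(-8*pi/3) = -8/3.

-8/3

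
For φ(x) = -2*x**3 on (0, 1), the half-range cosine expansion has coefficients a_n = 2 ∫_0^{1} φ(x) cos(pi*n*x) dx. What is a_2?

-3/pi**2

a_2 = 2 ∫_0^{1} (-2*x**3) cos(2*pi*x) dx.
Integrating by parts three times (tabular method), an antiderivative of (-2*x**3) cos(2*pi*x) is -x**3*sin(2*pi*x)/pi - 3*x**2*cos(2*pi*x)/(2*pi**2) + 3*x*sin(2*pi*x)/(2*pi**3) + 3*cos(2*pi*x)/(4*pi**4); evaluating from 0 to 1: ∫_{0}^{1} (-2*x**3) cos(2*pi*x) dx = (3*(1 - 2*pi**2)/(4*pi**4)) - (3/(4*pi**4)) = -3/(2*pi**2).
Hence a_2 = 2·(-3/(2*pi**2)) = -3/pi**2.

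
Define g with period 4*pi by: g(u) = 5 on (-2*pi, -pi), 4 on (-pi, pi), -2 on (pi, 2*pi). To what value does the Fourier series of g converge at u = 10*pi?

3/2

u = 10*pi differs from u = 2*pi by 2 full period(s), and the series is 4*pi-periodic.
At u = 2*pi the one-sided limits are g(2*pi^-) = -2 and g(2*pi^+) = 5.
By Dirichlet's theorem the series converges to their average, [(-2) + (5)]/2 = 3/2.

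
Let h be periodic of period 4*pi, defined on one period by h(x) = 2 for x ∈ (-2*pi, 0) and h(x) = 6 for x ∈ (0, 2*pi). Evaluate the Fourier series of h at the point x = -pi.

h is continuous at x = -pi with value 2, so the series converges to 2 there.

2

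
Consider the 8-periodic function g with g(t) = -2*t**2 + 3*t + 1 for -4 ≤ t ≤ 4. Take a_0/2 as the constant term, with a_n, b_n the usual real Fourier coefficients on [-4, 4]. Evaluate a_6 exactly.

a_6 = 1/4 ∫_{-4}^{4} g(t) cos(3*pi*t/2) dt.
Integrating by parts twice (tabular method), an antiderivative of (-2*t**2 + 3*t + 1) cos(3*pi*t/2) is -4*t**2*sin(3*pi*t/2)/(3*pi) + 2*t*sin(3*pi*t/2)/pi - 16*t*cos(3*pi*t/2)/(9*pi**2) + 32*sin(3*pi*t/2)/(27*pi**3) + 2*sin(3*pi*t/2)/(3*pi) + 4*cos(3*pi*t/2)/(3*pi**2); evaluating from -4 to 4: ∫_{-4}^{4} (-2*t**2 + 3*t + 1) cos(3*pi*t/2) dt = (-52/(9*pi**2)) - (76/(9*pi**2)) = -128/(9*pi**2).
Hence a_6 = (1/4)·(-128/(9*pi**2)) = -32/(9*pi**2).

-32/(9*pi**2)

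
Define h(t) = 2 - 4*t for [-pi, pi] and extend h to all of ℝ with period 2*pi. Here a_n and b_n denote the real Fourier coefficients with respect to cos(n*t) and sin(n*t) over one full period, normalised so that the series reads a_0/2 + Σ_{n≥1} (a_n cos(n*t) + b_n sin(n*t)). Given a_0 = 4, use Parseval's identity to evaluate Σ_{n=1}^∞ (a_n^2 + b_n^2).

32*pi**2/3

Parseval: a_0^2/2 + Σ_{n≥1} (a_n^2+b_n^2) = 1/pi ∫_{-pi}^{pi} h(t)^2 dt = 8 + 32*pi**2/3.
Subtract a_0^2/2 = 8: Σ (a_n^2+b_n^2) = 32*pi**2/3.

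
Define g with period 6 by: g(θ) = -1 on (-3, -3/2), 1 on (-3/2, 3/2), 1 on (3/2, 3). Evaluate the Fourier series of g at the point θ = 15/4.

θ = 15/4 differs from θ = -9/4 by 1 full period(s), and the series is 6-periodic.
g is continuous at θ = -9/4 with value -1, so the series converges to -1 there.

-1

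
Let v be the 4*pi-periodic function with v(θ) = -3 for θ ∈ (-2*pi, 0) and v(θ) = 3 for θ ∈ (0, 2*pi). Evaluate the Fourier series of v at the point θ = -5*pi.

θ = -5*pi differs from θ = -pi by -1 full period(s), and the series is 4*pi-periodic.
v is continuous at θ = -pi with value -3, so the series converges to -3 there.

-3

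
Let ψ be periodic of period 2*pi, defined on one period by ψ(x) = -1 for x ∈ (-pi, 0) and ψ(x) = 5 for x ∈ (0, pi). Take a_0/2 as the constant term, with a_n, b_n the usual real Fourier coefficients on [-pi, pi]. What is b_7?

12/(7*pi)

b_7 = 1/pi ∫_{-pi}^{pi} ψ(x) sin(7*x) dx.
Split the integral at the breakpoints.
Directly, an antiderivative of (-1) sin(7*x) is cos(7*x)/7; evaluating from -pi to 0: ∫_{-pi}^{0} (-1) sin(7*x) dx = (1/7) - (-1/7) = 2/7.
Directly, an antiderivative of (5) sin(7*x) is -5*cos(7*x)/7; evaluating from 0 to pi: ∫_{0}^{pi} (5) sin(7*x) dx = (5/7) - (-5/7) = 10/7.
Summing the pieces and multiplying by (1/pi) gives b_7 = 12/(7*pi).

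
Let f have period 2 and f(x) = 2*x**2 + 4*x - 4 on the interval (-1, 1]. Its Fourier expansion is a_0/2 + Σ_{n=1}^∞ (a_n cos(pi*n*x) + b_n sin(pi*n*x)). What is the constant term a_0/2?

a_0 = ∫_{-1}^{1} f(x) dx = -20/3.
So the constant term a_0/2 = -10/3.

-10/3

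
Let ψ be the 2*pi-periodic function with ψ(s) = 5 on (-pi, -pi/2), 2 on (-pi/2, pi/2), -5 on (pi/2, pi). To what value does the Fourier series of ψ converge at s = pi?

s = pi differs from s = -pi by 1 full period(s), and the series is 2*pi-periodic.
At s = -pi the one-sided limits are ψ(-pi^-) = -5 and ψ(-pi^+) = 5.
By Dirichlet's theorem the series converges to their average, [(-5) + (5)]/2 = 0.

0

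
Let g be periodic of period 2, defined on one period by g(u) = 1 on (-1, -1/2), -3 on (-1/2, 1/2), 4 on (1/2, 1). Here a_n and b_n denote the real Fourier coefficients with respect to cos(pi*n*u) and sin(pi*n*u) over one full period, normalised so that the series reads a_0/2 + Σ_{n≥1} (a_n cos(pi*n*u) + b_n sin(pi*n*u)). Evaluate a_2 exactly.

0

a_2 = ∫_{-1}^{1} g(u) cos(2*pi*u) du.
Split the integral at the breakpoints.
Directly, an antiderivative of (1) cos(2*pi*u) is sin(2*pi*u)/(2*pi); evaluating from -1 to -1/2: ∫_{-1}^{-1/2} (1) cos(2*pi*u) du = (0) - (0) = 0.
Directly, an antiderivative of (-3) cos(2*pi*u) is -3*sin(2*pi*u)/(2*pi); evaluating from -1/2 to 1/2: ∫_{-1/2}^{1/2} (-3) cos(2*pi*u) du = (0) - (0) = 0.
Directly, an antiderivative of (4) cos(2*pi*u) is 2*sin(2*pi*u)/pi; evaluating from 1/2 to 1: ∫_{1/2}^{1} (4) cos(2*pi*u) du = (0) - (0) = 0.
Summing the pieces gives a_2 = 0.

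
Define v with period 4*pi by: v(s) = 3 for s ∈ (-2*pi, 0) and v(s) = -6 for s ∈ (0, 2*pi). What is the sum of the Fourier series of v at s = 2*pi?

-3/2

s = 2*pi differs from s = -2*pi by 1 full period(s), and the series is 4*pi-periodic.
At s = -2*pi the one-sided limits are v(-2*pi^-) = -6 and v(-2*pi^+) = 3.
By Dirichlet's theorem the series converges to their average, [(-6) + (3)]/2 = -3/2.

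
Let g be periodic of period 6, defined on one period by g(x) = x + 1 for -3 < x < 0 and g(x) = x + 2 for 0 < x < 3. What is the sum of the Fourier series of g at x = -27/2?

-1/2

x = -27/2 differs from x = -3/2 by -2 full period(s), and the series is 6-periodic.
g is continuous at x = -3/2 with value -1/2, so the series converges to -1/2 there.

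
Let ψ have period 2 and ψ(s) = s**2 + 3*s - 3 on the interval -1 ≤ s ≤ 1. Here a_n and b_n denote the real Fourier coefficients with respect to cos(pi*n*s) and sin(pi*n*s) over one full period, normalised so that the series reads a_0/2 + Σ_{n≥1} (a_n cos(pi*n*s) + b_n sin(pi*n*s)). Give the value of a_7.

a_7 = ∫_{-1}^{1} ψ(s) cos(7*pi*s) ds.
Integrating by parts twice (tabular method), an antiderivative of (s**2 + 3*s - 3) cos(7*pi*s) is s**2*sin(7*pi*s)/(7*pi) + 3*s*sin(7*pi*s)/(7*pi) + 2*s*cos(7*pi*s)/(49*pi**2) - 3*sin(7*pi*s)/(7*pi) - 2*sin(7*pi*s)/(343*pi**3) + 3*cos(7*pi*s)/(49*pi**2); evaluating from -1 to 1: ∫_{-1}^{1} (s**2 + 3*s - 3) cos(7*pi*s) ds = (-5/(49*pi**2)) - (-1/(49*pi**2)) = -4/(49*pi**2).
Hence a_7 = -4/(49*pi**2).

-4/(49*pi**2)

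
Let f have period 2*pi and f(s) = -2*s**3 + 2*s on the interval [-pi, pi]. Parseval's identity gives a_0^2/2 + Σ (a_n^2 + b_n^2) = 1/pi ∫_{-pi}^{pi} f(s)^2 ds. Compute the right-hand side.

1/pi ∫_{-pi}^{pi} f(s)^2 ds = 1/pi · (8*pi**3*(-42*pi**2 + 35 + 15*pi**4)/105) = 8*pi**2*(-42*pi**2 + 35 + 15*pi**4)/105.

8*pi**2*(-42*pi**2 + 35 + 15*pi**4)/105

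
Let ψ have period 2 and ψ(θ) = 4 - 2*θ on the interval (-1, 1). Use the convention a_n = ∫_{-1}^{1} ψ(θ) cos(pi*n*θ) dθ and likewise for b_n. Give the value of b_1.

-4/pi

b_1 = ∫_{-1}^{1} ψ(θ) sin(pi*θ) dθ.
Integrating by parts (boundary term plus one more integral), an antiderivative of (4 - 2*θ) sin(pi*θ) is 2*θ*cos(pi*θ)/pi - 2*sin(pi*θ)/pi**2 - 4*cos(pi*θ)/pi; evaluating from -1 to 1: ∫_{-1}^{1} (4 - 2*θ) sin(pi*θ) dθ = (2/pi) - (6/pi) = -4/pi.
Hence b_1 = -4/pi.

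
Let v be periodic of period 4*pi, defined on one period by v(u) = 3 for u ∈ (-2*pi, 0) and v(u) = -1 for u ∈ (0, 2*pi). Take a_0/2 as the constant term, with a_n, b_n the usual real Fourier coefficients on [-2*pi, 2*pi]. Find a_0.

a_0 = (1/(2*pi)) ∫_{-2*pi}^{2*pi} v(u) du = (1/(2*pi)) · (4*pi) = 2.

2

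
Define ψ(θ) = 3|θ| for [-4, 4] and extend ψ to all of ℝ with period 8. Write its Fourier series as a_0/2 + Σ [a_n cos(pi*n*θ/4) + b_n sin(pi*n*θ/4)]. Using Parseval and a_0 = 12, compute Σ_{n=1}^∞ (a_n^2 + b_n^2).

24

Parseval: a_0^2/2 + Σ_{n≥1} (a_n^2+b_n^2) = 1/4 ∫_{-4}^{4} ψ(θ)^2 dθ = 96.
Subtract a_0^2/2 = 72: Σ (a_n^2+b_n^2) = 24.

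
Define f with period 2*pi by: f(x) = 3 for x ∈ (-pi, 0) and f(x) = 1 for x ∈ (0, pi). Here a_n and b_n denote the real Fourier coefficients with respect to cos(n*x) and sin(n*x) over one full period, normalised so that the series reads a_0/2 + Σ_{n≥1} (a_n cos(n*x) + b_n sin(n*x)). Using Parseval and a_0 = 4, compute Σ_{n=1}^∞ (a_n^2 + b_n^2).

2

Parseval: a_0^2/2 + Σ_{n≥1} (a_n^2+b_n^2) = 1/pi ∫_{-pi}^{pi} f(x)^2 dx = 10.
Subtract a_0^2/2 = 8: Σ (a_n^2+b_n^2) = 2.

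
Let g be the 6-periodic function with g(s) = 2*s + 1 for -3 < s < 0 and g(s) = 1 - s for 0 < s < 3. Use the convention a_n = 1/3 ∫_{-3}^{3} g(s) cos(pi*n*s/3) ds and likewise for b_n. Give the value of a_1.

a_1 = 1/3 ∫_{-3}^{3} g(s) cos(pi*s/3) ds.
Split the integral at the breakpoints.
Integrating by parts (boundary term plus one more integral), an antiderivative of (2*s + 1) cos(pi*s/3) is 6*s*sin(pi*s/3)/pi + 3*sin(pi*s/3)/pi + 18*cos(pi*s/3)/pi**2; evaluating from -3 to 0: ∫_{-3}^{0} (2*s + 1) cos(pi*s/3) ds = (18/pi**2) - (-18/pi**2) = 36/pi**2.
Integrating by parts (boundary term plus one more integral), an antiderivative of (1 - s) cos(pi*s/3) is -3*s*sin(pi*s/3)/pi + 3*sin(pi*s/3)/pi - 9*cos(pi*s/3)/pi**2; evaluating from 0 to 3: ∫_{0}^{3} (1 - s) cos(pi*s/3) ds = (9/pi**2) - (-9/pi**2) = 18/pi**2.
Summing the pieces and multiplying by (1/3) gives a_1 = 18/pi**2.

18/pi**2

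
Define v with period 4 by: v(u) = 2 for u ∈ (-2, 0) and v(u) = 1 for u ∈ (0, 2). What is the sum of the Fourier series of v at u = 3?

2

u = 3 differs from u = -1 by 1 full period(s), and the series is 4-periodic.
v is continuous at u = -1 with value 2, so the series converges to 2 there.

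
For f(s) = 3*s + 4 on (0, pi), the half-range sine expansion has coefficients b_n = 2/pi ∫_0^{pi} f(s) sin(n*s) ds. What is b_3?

b_3 = 2/pi ∫_0^{pi} (3*s + 4) sin(3*s) ds.
Integrating by parts (boundary term plus one more integral), an antiderivative of (3*s + 4) sin(3*s) is -s*cos(3*s) + sin(3*s)/3 - 4*cos(3*s)/3; evaluating from 0 to pi: ∫_{0}^{pi} (3*s + 4) sin(3*s) ds = (4/3 + pi) - (-4/3) = 8/3 + pi.
Hence b_3 = (2/pi)·(8/3 + pi) = 16/(3*pi) + 2.

16/(3*pi) + 2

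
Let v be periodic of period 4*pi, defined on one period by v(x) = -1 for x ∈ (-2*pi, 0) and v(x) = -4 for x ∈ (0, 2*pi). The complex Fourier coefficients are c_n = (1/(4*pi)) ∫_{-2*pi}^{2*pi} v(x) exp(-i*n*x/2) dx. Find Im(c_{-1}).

Since v is real-valued, Im(c_{-1}) = -(1/(4*pi)) ∫_{-2*pi}^{2*pi} v(x) sin(-x/2) dx = b_{1}/2.
Split the integral at the breakpoints.
Directly, an antiderivative of (-1) sin(-x/2) is -2*cos(x/2); evaluating from -2*pi to 0: ∫_{-2*pi}^{0} (-1) sin(-x/2) dx = (-2) - (2) = -4.
Directly, an antiderivative of (-4) sin(-x/2) is -8*cos(x/2); evaluating from 0 to 2*pi: ∫_{0}^{2*pi} (-4) sin(-x/2) dx = (8) - (-8) = 16.
So ∫_{-2*pi}^{2*pi} v(x) sin(-x/2) dx = 12.
Hence Im(c_{-1}) = (-1/(4*pi))·(12) = -3/pi.

-3/pi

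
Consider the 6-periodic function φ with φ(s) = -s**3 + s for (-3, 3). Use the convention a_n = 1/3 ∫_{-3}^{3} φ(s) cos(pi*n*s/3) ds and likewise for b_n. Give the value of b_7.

b_7 = 1/3 ∫_{-3}^{3} φ(s) sin(7*pi*s/3) ds.
φ is odd and sin(7*pi*s/3) is odd, so the integrand is even and b_7 = 2/3 ∫_0^{3} φ(s) sin(7*pi*s/3) ds.
Integrating by parts three times (tabular method), an antiderivative of (-s**3 + s) sin(7*pi*s/3) is 3*s**3*cos(7*pi*s/3)/(7*pi) - 27*s**2*sin(7*pi*s/3)/(49*pi**2) - 3*s*cos(7*pi*s/3)/(7*pi) - 162*s*cos(7*pi*s/3)/(343*pi**3) + 486*sin(7*pi*s/3)/(2401*pi**4) + 9*sin(7*pi*s/3)/(49*pi**2); evaluating from 0 to 3: ∫_{0}^{3} (-s**3 + s) sin(7*pi*s/3) ds = (18*(27 - 196*pi**2)/(343*pi**3)) - (0) = 18*(27 - 196*pi**2)/(343*pi**3).
Hence b_7 = (2/3)·(18*(27 - 196*pi**2)/(343*pi**3)) = 12*(27 - 196*pi**2)/(343*pi**3).

12*(27 - 196*pi**2)/(343*pi**3)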